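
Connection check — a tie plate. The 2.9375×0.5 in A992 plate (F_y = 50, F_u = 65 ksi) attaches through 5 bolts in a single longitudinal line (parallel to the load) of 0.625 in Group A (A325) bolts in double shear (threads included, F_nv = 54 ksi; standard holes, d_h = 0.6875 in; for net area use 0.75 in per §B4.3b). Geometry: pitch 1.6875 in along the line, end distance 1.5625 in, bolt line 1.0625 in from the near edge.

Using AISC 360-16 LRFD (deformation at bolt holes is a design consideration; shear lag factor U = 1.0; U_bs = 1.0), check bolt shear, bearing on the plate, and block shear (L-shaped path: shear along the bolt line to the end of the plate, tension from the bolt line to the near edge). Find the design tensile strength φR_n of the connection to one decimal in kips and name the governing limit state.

89.0 kips (block shear governs)

Bolt shear: A_b = π(0.625)²/4 = 0.3068 in². φR_n = 0.75 × 54 × 0.3068 × 5 × 2 = 124.3 kips.
Bearing (0.5 in plate, F_u = 65 ksi): end bolts L_c = 1.5625 − 0.6875/2 = 1.21875, R_n = min(1.2×1.21875×0.5×65, 2.4×0.625×0.5×65) = 47.531 kips/bolt; interior L_c = 1.6875 − 0.6875 = 1, R_n = 39 kips/bolt. φR_n = 0.75 × (1×47.531 + 4×39) = 152.6 kips.
Block shear: shear path 1×[1.5625+4×1.6875] = 1×8.3125 in, A_gv = 4.1563, A_nv = 1×(8.3125 − 4.5×0.75)×0.5 = 2.4688 in²; tension to near edge: (1.0625 − 0.5×0.75)×0.5 = 0.34375 in². R_n = min(0.6×65×2.4688, 0.6×50×4.1563) + 1.0×65×0.34375 = min(96.283, 124.69) + 22.344 = 118.63 kips. φR_n = 0.75 × 118.63 = 89.0 kips.
Governing: min(124.3, 152.6, 89.0) = 89.0 kips → block shear.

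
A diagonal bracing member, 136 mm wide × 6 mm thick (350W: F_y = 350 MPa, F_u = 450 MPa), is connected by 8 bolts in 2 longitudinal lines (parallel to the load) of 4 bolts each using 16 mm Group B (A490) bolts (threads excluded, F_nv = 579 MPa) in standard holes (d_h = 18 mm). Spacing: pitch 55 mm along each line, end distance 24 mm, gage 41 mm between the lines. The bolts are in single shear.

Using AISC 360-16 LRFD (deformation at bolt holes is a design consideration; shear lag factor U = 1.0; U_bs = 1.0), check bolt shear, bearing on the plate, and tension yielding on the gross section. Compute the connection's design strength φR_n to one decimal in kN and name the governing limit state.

Bolt shear: A_b = π(16)²/4 = 201.06 mm². φR_n = 0.75 × 579 × 201.06 × 8 × 1 = 698.5 kN.
Bearing (6 mm plate, F_u = 450 MPa): end bolts L_c = 24 − 18/2 = 15, R_n = min(1.2×15×6×450, 2.4×16×6×450) = 48.6 kN/bolt; interior L_c = 55 − 18 = 37, R_n = 103.68 kN/bolt. φR_n = 0.75 × (2×48.6 + 6×103.68) = 539.5 kN.
Tension yield (gross): A_g = 136×6 = 816 mm². φR_n = 0.90 × 350 × 816 = 257.0 kN.
Governing: min(698.5, 539.5, 257.0) = 257.0 kN → gross-section yield.

257.0 kN (gross-section yield governs)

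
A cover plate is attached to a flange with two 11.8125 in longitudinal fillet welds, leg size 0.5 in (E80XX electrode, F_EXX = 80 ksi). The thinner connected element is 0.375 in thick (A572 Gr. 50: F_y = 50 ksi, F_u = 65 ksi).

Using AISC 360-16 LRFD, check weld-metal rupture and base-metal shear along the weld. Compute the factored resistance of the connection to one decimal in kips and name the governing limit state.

Weld metal: throat = 0.707×0.5 = 0.3535 in, L = 2×11.8125 = 23.625 in. φR_n = 0.75 × 0.6 × 80 × 0.3535 × 23.625 = 300.7 kips.
Base metal shear (0.375 in plate): yield φR_n = 1.0×0.6×50×0.375×23.625 = 265.8 kips; rupture φR_n = 0.75×0.6×65×0.375×23.625 = 259.1 kips; take 259.1 kips (rupture).
Governing: min(300.7, 259.1) = 259.1 kips → base-metal shear.

259.1 kips (base-metal shear governs)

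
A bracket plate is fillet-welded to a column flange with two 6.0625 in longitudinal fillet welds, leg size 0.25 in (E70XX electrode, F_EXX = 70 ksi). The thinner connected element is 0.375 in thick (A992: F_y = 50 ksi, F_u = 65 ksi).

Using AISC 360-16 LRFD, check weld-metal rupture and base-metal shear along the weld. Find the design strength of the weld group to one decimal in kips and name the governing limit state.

67.5 kips (weld metal governs)

Weld metal: throat = 0.707×0.25 = 0.17675 in, L = 2×6.0625 = 12.125 in. φR_n = 0.75 × 0.6 × 70 × 0.17675 × 12.125 = 67.5 kips.
Base metal shear (0.375 in plate): yield φR_n = 1.0×0.6×50×0.375×12.125 = 136.4 kips; rupture φR_n = 0.75×0.6×65×0.375×12.125 = 133.0 kips; take 133.0 kips (rupture).
Governing: min(67.5, 133.0) = 67.5 kips → weld metal.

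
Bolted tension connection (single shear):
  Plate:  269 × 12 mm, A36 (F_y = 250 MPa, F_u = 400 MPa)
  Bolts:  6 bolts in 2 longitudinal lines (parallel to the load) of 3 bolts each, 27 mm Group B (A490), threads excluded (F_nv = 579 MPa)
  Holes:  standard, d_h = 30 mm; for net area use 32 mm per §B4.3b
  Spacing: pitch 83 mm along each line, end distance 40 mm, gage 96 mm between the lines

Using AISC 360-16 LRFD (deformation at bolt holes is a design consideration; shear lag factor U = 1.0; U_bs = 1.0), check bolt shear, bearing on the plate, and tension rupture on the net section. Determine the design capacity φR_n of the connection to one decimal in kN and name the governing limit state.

738.0 kN (net-section rupture governs)

Bolt shear: A_b = π(27)²/4 = 572.56 mm². φR_n = 0.75 × 579 × 572.56 × 6 × 1 = 1491.8 kN.
Bearing (12 mm plate, F_u = 400 MPa): end bolts L_c = 40 − 30/2 = 25, R_n = min(1.2×25×12×400, 2.4×27×12×400) = 144 kN/bolt; interior L_c = 83 − 30 = 53, R_n = 305.28 kN/bolt. φR_n = 0.75 × (2×144 + 4×305.28) = 1131.8 kN.
Tension rupture (net): A_n = (269 − 2×32)×12 = 2460 mm² (U = 1.0, A_e = A_n). φR_n = 0.75 × 400 × 2460 = 738.0 kN.
Governing: min(1491.8, 1131.8, 738.0) = 738.0 kN → net-section rupture.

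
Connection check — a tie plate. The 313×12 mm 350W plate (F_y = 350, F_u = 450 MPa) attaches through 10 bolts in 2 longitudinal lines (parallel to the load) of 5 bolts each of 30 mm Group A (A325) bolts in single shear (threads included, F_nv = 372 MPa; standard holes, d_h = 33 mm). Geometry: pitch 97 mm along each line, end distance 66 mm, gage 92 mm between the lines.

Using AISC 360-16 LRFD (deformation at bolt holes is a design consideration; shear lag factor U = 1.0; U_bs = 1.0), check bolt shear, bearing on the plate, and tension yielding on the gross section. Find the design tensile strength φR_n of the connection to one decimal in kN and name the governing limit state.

Bolt shear: A_b = π(30)²/4 = 706.86 mm². φR_n = 0.75 × 372 × 706.86 × 10 × 1 = 1972.1 kN.
Bearing (12 mm plate, F_u = 450 MPa): end bolts L_c = 66 − 33/2 = 49.5, R_n = min(1.2×49.5×12×450, 2.4×30×12×450) = 320.76 kN/bolt; interior L_c = 97 − 33 = 64, R_n = 388.8 kN/bolt. φR_n = 0.75 × (2×320.76 + 8×388.8) = 2813.9 kN.
Tension yield (gross): A_g = 313×12 = 3756 mm². φR_n = 0.90 × 350 × 3756 = 1183.1 kN.
Governing: min(1972.1, 2813.9, 1183.1) = 1183.1 kN → gross-section yield.

1183.1 kN (gross-section yield governs)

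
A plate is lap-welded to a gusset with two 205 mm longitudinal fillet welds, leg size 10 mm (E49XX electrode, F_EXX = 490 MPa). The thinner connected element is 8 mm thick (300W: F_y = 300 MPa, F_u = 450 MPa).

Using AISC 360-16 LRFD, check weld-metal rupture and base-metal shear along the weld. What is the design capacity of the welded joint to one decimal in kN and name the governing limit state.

Weld metal: throat = 0.707×10 = 7.07 mm, L = 2×205 = 410 mm. φR_n = 0.75 × 0.6 × 490 × 7.07 × 410 = 639.2 kN.
Base metal shear (8 mm plate): yield φR_n = 1.0×0.6×300×8×410 = 590.4 kN; rupture φR_n = 0.75×0.6×450×8×410 = 664.2 kN; take 590.4 kN (yield).
Governing: min(639.2, 590.4) = 590.4 kN → base-metal shear.

590.4 kN (base-metal shear governs)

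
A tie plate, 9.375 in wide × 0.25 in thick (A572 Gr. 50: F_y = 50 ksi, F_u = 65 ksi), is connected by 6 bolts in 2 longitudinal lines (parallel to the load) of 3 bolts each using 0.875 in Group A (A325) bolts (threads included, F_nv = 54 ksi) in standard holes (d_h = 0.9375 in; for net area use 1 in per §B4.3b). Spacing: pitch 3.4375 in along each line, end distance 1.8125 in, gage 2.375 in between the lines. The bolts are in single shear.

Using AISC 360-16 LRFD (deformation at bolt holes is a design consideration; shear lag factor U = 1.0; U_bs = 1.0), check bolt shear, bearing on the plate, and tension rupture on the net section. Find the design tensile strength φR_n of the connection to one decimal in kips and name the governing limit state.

Bolt shear: A_b = π(0.875)²/4 = 0.60132 in². φR_n = 0.75 × 54 × 0.60132 × 6 × 1 = 146.1 kips.
Bearing (0.25 in plate, F_u = 65 ksi): end bolts L_c = 1.8125 − 0.9375/2 = 1.34375, R_n = min(1.2×1.34375×0.25×65, 2.4×0.875×0.25×65) = 26.203 kips/bolt; interior L_c = 3.4375 − 0.9375 = 2.5, R_n = 34.125 kips/bolt. φR_n = 0.75 × (2×26.203 + 4×34.125) = 141.7 kips.
Tension rupture (net): A_n = (9.375 − 2×1)×0.25 = 1.8438 in² (U = 1.0, A_e = A_n). φR_n = 0.75 × 65 × 1.8438 = 89.9 kips.
Governing: min(146.1, 141.7, 89.9) = 89.9 kips → net-section rupture.

89.9 kips (net-section rupture governs)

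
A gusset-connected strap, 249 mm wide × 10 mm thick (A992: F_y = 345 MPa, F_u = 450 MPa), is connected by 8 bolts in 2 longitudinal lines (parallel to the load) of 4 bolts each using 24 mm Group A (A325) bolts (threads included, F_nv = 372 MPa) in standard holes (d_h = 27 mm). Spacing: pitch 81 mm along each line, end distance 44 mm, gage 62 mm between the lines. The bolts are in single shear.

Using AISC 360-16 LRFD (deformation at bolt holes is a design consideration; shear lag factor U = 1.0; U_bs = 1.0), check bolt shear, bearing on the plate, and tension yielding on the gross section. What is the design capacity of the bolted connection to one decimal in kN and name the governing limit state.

773.1 kN (gross-section yield governs)

Bolt shear: A_b = π(24)²/4 = 452.39 mm². φR_n = 0.75 × 372 × 452.39 × 8 × 1 = 1009.7 kN.
Bearing (10 mm plate, F_u = 450 MPa): end bolts L_c = 44 − 27/2 = 30.5, R_n = min(1.2×30.5×10×450, 2.4×24×10×450) = 164.7 kN/bolt; interior L_c = 81 − 27 = 54, R_n = 259.2 kN/bolt. φR_n = 0.75 × (2×164.7 + 6×259.2) = 1413.5 kN.
Tension yield (gross): A_g = 249×10 = 2490 mm². φR_n = 0.90 × 345 × 2490 = 773.1 kN.
Governing: min(1009.7, 1413.5, 773.1) = 773.1 kN → gross-section yield.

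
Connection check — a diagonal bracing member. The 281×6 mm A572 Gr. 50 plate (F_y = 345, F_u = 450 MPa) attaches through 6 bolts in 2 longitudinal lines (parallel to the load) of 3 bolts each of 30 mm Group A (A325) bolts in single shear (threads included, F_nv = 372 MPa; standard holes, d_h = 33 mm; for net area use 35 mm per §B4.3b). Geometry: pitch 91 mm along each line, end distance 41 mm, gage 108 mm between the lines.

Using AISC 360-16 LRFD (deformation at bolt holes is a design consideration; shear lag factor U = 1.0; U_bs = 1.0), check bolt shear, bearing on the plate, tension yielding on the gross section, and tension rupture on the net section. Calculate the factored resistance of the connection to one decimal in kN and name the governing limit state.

Bolt shear: A_b = π(30)²/4 = 706.86 mm². φR_n = 0.75 × 372 × 706.86 × 6 × 1 = 1183.3 kN.
Bearing (6 mm plate, F_u = 450 MPa): end bolts L_c = 41 − 33/2 = 24.5, R_n = min(1.2×24.5×6×450, 2.4×30×6×450) = 79.38 kN/bolt; interior L_c = 91 − 33 = 58, R_n = 187.92 kN/bolt. φR_n = 0.75 × (2×79.38 + 4×187.92) = 682.8 kN.
Tension yield (gross): A_g = 281×6 = 1686 mm². φR_n = 0.90 × 345 × 1686 = 523.5 kN.
Tension rupture (net): A_n = (281 − 2×35)×6 = 1266 mm² (U = 1.0, A_e = A_n). φR_n = 0.75 × 450 × 1266 = 427.3 kN.
Governing: min(1183.3, 682.8, 523.5, 427.3) = 427.3 kN → net-section rupture.

427.3 kN (net-section rupture governs)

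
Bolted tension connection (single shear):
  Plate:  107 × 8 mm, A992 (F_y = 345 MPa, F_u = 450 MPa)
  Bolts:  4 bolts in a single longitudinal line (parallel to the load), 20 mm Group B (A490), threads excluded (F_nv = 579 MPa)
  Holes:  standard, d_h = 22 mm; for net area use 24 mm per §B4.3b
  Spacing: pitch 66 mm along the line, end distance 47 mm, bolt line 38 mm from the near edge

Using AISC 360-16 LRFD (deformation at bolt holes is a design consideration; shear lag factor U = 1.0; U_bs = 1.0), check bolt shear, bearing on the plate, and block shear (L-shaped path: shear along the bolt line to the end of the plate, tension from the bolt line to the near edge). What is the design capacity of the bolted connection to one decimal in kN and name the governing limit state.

Bolt shear: A_b = π(20)²/4 = 314.16 mm². φR_n = 0.75 × 579 × 314.16 × 4 × 1 = 545.7 kN.
Bearing (8 mm plate, F_u = 450 MPa): end bolts L_c = 47 − 22/2 = 36, R_n = min(1.2×36×8×450, 2.4×20×8×450) = 155.52 kN/bolt; interior L_c = 66 − 22 = 44, R_n = 172.8 kN/bolt. φR_n = 0.75 × (1×155.52 + 3×172.8) = 505.4 kN.
Block shear: shear path 1×[47+3×66] = 1×245 mm, A_gv = 1960, A_nv = 1×(245 − 3.5×24)×8 = 1288 mm²; tension to near edge: (38 − 0.5×24)×8 = 208 mm². R_n = min(0.6×450×1288, 0.6×345×1960) + 1.0×450×208 = min(347.76, 405.72) + 93.6 = 441.36 kN. φR_n = 0.75 × 441.36 = 331.0 kN.
Governing: min(545.7, 505.4, 331.0) = 331.0 kN → block shear.

331.0 kN (block shear governs)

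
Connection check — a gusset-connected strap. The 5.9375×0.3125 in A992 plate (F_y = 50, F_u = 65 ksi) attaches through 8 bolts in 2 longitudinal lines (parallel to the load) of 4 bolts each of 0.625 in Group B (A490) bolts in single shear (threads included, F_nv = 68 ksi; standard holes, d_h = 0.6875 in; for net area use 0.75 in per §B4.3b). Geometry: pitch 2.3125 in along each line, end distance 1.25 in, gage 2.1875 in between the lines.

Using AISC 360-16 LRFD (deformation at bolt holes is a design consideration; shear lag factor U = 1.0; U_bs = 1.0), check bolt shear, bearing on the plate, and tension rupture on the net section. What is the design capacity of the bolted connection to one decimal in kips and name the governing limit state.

67.6 kips (net-section rupture governs)

Bolt shear: A_b = π(0.625)²/4 = 0.3068 in². φR_n = 0.75 × 68 × 0.3068 × 8 × 1 = 125.2 kips.
Bearing (0.3125 in plate, F_u = 65 ksi): end bolts L_c = 1.25 − 0.6875/2 = 0.90625, R_n = min(1.2×0.90625×0.3125×65, 2.4×0.625×0.3125×65) = 22.09 kips/bolt; interior L_c = 2.3125 − 0.6875 = 1.625, R_n = 30.469 kips/bolt. φR_n = 0.75 × (2×22.09 + 6×30.469) = 170.2 kips.
Tension rupture (net): A_n = (5.9375 − 2×0.75)×0.3125 = 1.3867 in² (U = 1.0, A_e = A_n). φR_n = 0.75 × 65 × 1.3867 = 67.6 kips.
Governing: min(125.2, 170.2, 67.6) = 67.6 kips → net-section rupture.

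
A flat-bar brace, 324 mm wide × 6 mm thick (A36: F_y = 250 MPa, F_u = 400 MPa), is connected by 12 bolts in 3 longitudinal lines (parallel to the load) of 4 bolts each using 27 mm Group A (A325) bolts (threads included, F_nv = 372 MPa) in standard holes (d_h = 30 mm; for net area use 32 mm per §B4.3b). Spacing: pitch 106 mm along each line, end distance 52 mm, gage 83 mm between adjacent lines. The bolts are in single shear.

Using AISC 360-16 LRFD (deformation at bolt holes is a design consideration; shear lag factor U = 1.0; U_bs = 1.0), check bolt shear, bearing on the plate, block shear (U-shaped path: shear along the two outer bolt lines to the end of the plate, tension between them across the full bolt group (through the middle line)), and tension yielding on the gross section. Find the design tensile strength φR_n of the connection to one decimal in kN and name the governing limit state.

437.4 kN (gross-section yield governs)

Bolt shear: A_b = π(27)²/4 = 572.56 mm². φR_n = 0.75 × 372 × 572.56 × 12 × 1 = 1916.9 kN.
Bearing (6 mm plate, F_u = 400 MPa): end bolts L_c = 52 − 30/2 = 37, R_n = min(1.2×37×6×400, 2.4×27×6×400) = 106.56 kN/bolt; interior L_c = 106 − 30 = 76, R_n = 155.52 kN/bolt. φR_n = 0.75 × (3×106.56 + 9×155.52) = 1289.5 kN.
Block shear: shear path 2×[52+3×106] = 2×370 mm, A_gv = 4440, A_nv = 2×(370 − 3.5×32)×6 = 3096 mm²; tension across gage: (166 − 2×32)×6 = 612 mm². R_n = min(0.6×400×3096, 0.6×250×4440) + 1.0×400×612 = min(743.04, 666) + 244.8 = 910.8 kN. φR_n = 0.75 × 910.8 = 683.1 kN.
Tension yield (gross): A_g = 324×6 = 1944 mm². φR_n = 0.90 × 250 × 1944 = 437.4 kN.
Governing: min(1916.9, 1289.5, 683.1, 437.4) = 437.4 kN → gross-section yield.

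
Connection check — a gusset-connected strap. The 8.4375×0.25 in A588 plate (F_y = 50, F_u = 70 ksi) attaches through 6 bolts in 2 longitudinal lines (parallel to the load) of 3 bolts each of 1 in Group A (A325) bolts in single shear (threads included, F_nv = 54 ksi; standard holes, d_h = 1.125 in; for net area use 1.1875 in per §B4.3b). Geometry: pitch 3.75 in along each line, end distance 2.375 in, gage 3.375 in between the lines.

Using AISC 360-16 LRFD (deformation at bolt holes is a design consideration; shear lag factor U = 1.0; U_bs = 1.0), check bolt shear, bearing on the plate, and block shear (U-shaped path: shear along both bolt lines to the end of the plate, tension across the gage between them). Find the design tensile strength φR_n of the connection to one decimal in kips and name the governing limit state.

Bolt shear: A_b = π(1)²/4 = 0.7854 in². φR_n = 0.75 × 54 × 0.7854 × 6 × 1 = 190.9 kips.
Bearing (0.25 in plate, F_u = 70 ksi): end bolts L_c = 2.375 − 1.125/2 = 1.8125, R_n = min(1.2×1.8125×0.25×70, 2.4×1×0.25×70) = 38.063 kips/bolt; interior L_c = 3.75 − 1.125 = 2.625, R_n = 42 kips/bolt. φR_n = 0.75 × (2×38.063 + 4×42) = 183.1 kips.
Block shear: shear path 2×[2.375+2×3.75] = 2×9.875 in, A_gv = 4.9375, A_nv = 2×(9.875 − 2.5×1.1875)×0.25 = 3.4531 in²; tension across gage: (3.375 − 1×1.1875)×0.25 = 0.54688 in². R_n = min(0.6×70×3.4531, 0.6×50×4.9375) + 1.0×70×0.54688 = min(145.03, 148.13) + 38.282 = 183.31 kips. φR_n = 0.75 × 183.31 = 137.5 kips.
Governing: min(190.9, 183.1, 137.5) = 137.5 kips → block shear.

137.5 kips (block shear governs)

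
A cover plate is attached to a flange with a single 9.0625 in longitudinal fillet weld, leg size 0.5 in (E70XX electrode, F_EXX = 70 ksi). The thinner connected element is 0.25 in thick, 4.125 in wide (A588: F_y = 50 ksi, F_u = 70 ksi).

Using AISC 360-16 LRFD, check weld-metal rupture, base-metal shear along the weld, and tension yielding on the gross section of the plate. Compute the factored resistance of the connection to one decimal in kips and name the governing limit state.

46.4 kips (gross-section yield governs)

Weld metal: throat = 0.707×0.5 = 0.3535 in, L = 9.0625 in. φR_n = 0.75 × 0.6 × 70 × 0.3535 × 9.0625 = 100.9 kips.
Base metal shear (0.25 in plate): yield φR_n = 1.0×0.6×50×0.25×9.0625 = 68.0 kips; rupture φR_n = 0.75×0.6×70×0.25×9.0625 = 71.4 kips; take 68.0 kips (yield).
Tension yield (gross): A_g = 4.125×0.25 = 1.0313 in². φR_n = 0.90 × 50 × 1.0313 = 46.4 kips.
Governing: min(100.9, 68.0, 46.4) = 46.4 kips → gross-section yield.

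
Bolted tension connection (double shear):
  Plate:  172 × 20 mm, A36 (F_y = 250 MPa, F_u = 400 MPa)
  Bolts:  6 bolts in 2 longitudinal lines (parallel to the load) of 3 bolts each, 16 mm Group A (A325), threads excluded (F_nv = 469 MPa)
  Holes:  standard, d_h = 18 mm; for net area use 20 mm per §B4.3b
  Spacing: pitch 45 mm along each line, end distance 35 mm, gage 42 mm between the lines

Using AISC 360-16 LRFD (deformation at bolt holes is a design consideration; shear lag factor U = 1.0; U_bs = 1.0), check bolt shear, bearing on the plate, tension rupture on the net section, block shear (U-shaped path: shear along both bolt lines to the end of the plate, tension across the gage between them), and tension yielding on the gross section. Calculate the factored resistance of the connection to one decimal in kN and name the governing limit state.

Bolt shear: A_b = π(16)²/4 = 201.06 mm². φR_n = 0.75 × 469 × 201.06 × 6 × 2 = 848.7 kN.
Bearing (20 mm plate, F_u = 400 MPa): end bolts L_c = 35 − 18/2 = 26, R_n = min(1.2×26×20×400, 2.4×16×20×400) = 249.6 kN/bolt; interior L_c = 45 − 18 = 27, R_n = 259.2 kN/bolt. φR_n = 0.75 × (2×249.6 + 4×259.2) = 1152.0 kN.
Tension rupture (net): A_n = (172 − 2×20)×20 = 2640 mm² (U = 1.0, A_e = A_n). φR_n = 0.75 × 400 × 2640 = 792.0 kN.
Block shear: shear path 2×[35+2×45] = 2×125 mm, A_gv = 5000, A_nv = 2×(125 − 2.5×20)×20 = 3000 mm²; tension across gage: (42 − 1×20)×20 = 440 mm². R_n = min(0.6×400×3000, 0.6×250×5000) + 1.0×400×440 = min(720, 750) + 176 = 896 kN. φR_n = 0.75 × 896 = 672.0 kN.
Tension yield (gross): A_g = 172×20 = 3440 mm². φR_n = 0.90 × 250 × 3440 = 774.0 kN.
Governing: min(848.7, 1152.0, 792.0, 672.0, 774.0) = 672.0 kN → block shear.

672.0 kN (block shear governs)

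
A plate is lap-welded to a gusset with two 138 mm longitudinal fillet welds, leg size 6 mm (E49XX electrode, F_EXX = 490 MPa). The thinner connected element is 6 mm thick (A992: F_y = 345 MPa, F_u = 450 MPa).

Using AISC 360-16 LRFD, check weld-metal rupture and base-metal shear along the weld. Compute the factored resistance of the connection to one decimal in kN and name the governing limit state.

Weld metal: throat = 0.707×6 = 4.242 mm, L = 2×138 = 276 mm. φR_n = 0.75 × 0.6 × 490 × 4.242 × 276 = 258.2 kN.
Base metal shear (6 mm plate): yield φR_n = 1.0×0.6×345×6×276 = 342.8 kN; rupture φR_n = 0.75×0.6×450×6×276 = 335.3 kN; take 335.3 kN (rupture).
Governing: min(258.2, 335.3) = 258.2 kN → weld metal.

258.2 kN (weld metal governs)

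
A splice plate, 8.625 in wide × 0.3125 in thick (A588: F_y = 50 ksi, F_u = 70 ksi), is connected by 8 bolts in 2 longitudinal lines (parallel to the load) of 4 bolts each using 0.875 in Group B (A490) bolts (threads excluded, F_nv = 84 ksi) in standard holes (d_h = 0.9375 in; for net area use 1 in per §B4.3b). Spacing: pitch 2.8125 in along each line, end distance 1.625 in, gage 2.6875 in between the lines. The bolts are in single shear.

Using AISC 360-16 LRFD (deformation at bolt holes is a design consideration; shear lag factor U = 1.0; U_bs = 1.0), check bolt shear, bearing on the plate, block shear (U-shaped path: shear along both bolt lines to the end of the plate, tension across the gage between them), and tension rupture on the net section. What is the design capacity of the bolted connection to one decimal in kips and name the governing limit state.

108.7 kips (net-section rupture governs)

Bolt shear: A_b = π(0.875)²/4 = 0.60132 in². φR_n = 0.75 × 84 × 0.60132 × 8 × 1 = 303.1 kips.
Bearing (0.3125 in plate, F_u = 70 ksi): end bolts L_c = 1.625 − 0.9375/2 = 1.15625, R_n = min(1.2×1.15625×0.3125×70, 2.4×0.875×0.3125×70) = 30.352 kips/bolt; interior L_c = 2.8125 − 0.9375 = 1.875, R_n = 45.938 kips/bolt. φR_n = 0.75 × (2×30.352 + 6×45.938) = 252.2 kips.
Block shear: shear path 2×[1.625+3×2.8125] = 2×10.0625 in, A_gv = 6.2891, A_nv = 2×(10.0625 − 3.5×1)×0.3125 = 4.1016 in²; tension across gage: (2.6875 − 1×1)×0.3125 = 0.52734 in². R_n = min(0.6×70×4.1016, 0.6×50×6.2891) + 1.0×70×0.52734 = min(172.27, 188.67) + 36.914 = 209.18 kips. φR_n = 0.75 × 209.18 = 156.9 kips.
Tension rupture (net): A_n = (8.625 − 2×1)×0.3125 = 2.0703 in² (U = 1.0, A_e = A_n). φR_n = 0.75 × 70 × 2.0703 = 108.7 kips.
Governing: min(303.1, 252.2, 156.9, 108.7) = 108.7 kips → net-section rupture.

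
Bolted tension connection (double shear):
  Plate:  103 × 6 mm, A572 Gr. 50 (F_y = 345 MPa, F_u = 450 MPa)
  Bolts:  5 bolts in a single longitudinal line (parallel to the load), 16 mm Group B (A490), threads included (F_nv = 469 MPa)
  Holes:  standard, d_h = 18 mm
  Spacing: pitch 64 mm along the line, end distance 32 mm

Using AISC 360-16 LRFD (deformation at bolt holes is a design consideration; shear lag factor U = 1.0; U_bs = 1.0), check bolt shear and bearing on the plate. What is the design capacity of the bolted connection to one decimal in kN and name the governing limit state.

Bolt shear: A_b = π(16)²/4 = 201.06 mm². φR_n = 0.75 × 469 × 201.06 × 5 × 2 = 707.2 kN.
Bearing (6 mm plate, F_u = 450 MPa): end bolts L_c = 32 − 18/2 = 23, R_n = min(1.2×23×6×450, 2.4×16×6×450) = 74.52 kN/bolt; interior L_c = 64 − 18 = 46, R_n = 103.68 kN/bolt. φR_n = 0.75 × (1×74.52 + 4×103.68) = 366.9 kN.
Governing: min(707.2, 366.9) = 366.9 kN → bearing.

366.9 kN (bearing governs)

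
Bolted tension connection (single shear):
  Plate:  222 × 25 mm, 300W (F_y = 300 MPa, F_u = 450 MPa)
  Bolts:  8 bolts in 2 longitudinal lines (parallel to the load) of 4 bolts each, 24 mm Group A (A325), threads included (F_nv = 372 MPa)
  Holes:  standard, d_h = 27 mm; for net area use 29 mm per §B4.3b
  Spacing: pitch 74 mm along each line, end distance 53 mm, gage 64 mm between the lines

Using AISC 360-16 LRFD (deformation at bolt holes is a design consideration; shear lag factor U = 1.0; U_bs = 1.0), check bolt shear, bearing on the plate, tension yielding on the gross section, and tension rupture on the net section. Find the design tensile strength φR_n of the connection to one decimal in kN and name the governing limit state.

1009.7 kN (bolt shear governs)

Bolt shear: A_b = π(24)²/4 = 452.39 mm². φR_n = 0.75 × 372 × 452.39 × 8 × 1 = 1009.7 kN.
Bearing (25 mm plate, F_u = 450 MPa): end bolts L_c = 53 − 27/2 = 39.5, R_n = min(1.2×39.5×25×450, 2.4×24×25×450) = 533.25 kN/bolt; interior L_c = 74 − 27 = 47, R_n = 634.5 kN/bolt. φR_n = 0.75 × (2×533.25 + 6×634.5) = 3655.1 kN.
Tension yield (gross): A_g = 222×25 = 5550 mm². φR_n = 0.90 × 300 × 5550 = 1498.5 kN.
Tension rupture (net): A_n = (222 − 2×29)×25 = 4100 mm² (U = 1.0, A_e = A_n). φR_n = 0.75 × 450 × 4100 = 1383.8 kN.
Governing: min(1009.7, 3655.1, 1498.5, 1383.8) = 1009.7 kN → bolt shear.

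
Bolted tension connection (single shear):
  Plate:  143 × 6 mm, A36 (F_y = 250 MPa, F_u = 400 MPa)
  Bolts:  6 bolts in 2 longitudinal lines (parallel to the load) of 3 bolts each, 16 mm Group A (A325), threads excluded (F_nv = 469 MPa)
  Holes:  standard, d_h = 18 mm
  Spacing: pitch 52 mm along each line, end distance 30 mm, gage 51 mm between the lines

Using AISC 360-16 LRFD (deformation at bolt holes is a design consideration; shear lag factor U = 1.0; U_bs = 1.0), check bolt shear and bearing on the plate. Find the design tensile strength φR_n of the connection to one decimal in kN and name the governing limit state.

Bolt shear: A_b = π(16)²/4 = 201.06 mm². φR_n = 0.75 × 469 × 201.06 × 6 × 1 = 424.3 kN.
Bearing (6 mm plate, F_u = 400 MPa): end bolts L_c = 30 − 18/2 = 21, R_n = min(1.2×21×6×400, 2.4×16×6×400) = 60.48 kN/bolt; interior L_c = 52 − 18 = 34, R_n = 92.16 kN/bolt. φR_n = 0.75 × (2×60.48 + 4×92.16) = 367.2 kN.
Governing: min(424.3, 367.2) = 367.2 kN → bearing.

367.2 kN (bearing governs)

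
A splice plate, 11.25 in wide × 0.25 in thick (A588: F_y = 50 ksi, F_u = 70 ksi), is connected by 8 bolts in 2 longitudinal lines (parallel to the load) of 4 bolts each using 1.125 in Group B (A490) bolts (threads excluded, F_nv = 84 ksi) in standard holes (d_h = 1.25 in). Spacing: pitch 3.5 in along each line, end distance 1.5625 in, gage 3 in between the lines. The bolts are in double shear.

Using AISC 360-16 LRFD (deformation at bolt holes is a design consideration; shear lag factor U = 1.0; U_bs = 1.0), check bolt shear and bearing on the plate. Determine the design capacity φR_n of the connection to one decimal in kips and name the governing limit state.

Bolt shear: A_b = π(1.125)²/4 = 0.99402 in². φR_n = 0.75 × 84 × 0.99402 × 8 × 2 = 1002.0 kips.
Bearing (0.25 in plate, F_u = 70 ksi): end bolts L_c = 1.5625 − 1.25/2 = 0.9375, R_n = min(1.2×0.9375×0.25×70, 2.4×1.125×0.25×70) = 19.688 kips/bolt; interior L_c = 3.5 − 1.25 = 2.25, R_n = 47.25 kips/bolt. φR_n = 0.75 × (2×19.688 + 6×47.25) = 242.2 kips.
Governing: min(1002.0, 242.2) = 242.2 kips → bearing.

242.2 kips (bearing governs)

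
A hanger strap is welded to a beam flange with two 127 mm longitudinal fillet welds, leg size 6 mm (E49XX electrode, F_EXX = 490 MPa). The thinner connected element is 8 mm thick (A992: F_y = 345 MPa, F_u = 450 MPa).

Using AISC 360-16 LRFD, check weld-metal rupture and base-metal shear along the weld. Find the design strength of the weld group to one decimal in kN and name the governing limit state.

Weld metal: throat = 0.707×6 = 4.242 mm, L = 2×127 = 254 mm. φR_n = 0.75 × 0.6 × 490 × 4.242 × 254 = 237.6 kN.
Base metal shear (8 mm plate): yield φR_n = 1.0×0.6×345×8×254 = 420.6 kN; rupture φR_n = 0.75×0.6×450×8×254 = 411.5 kN; take 411.5 kN (rupture).
Governing: min(237.6, 411.5) = 237.6 kN → weld metal.

237.6 kN (weld metal governs)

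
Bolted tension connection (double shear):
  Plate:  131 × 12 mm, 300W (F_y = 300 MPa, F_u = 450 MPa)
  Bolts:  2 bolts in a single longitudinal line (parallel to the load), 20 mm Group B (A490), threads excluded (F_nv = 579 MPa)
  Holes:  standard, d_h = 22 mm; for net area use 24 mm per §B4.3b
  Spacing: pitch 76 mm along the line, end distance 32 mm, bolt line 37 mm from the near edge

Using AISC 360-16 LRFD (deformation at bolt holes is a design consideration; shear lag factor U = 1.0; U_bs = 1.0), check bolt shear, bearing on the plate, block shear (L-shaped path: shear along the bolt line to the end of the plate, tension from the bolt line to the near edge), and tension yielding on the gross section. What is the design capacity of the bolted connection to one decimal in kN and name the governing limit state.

Bolt shear: A_b = π(20)²/4 = 314.16 mm². φR_n = 0.75 × 579 × 314.16 × 2 × 2 = 545.7 kN.
Bearing (12 mm plate, F_u = 450 MPa): end bolts L_c = 32 − 22/2 = 21, R_n = min(1.2×21×12×450, 2.4×20×12×450) = 136.08 kN/bolt; interior L_c = 76 − 22 = 54, R_n = 259.2 kN/bolt. φR_n = 0.75 × (1×136.08 + 1×259.2) = 296.5 kN.
Block shear: shear path 1×[32+1×76] = 1×108 mm, A_gv = 1296, A_nv = 1×(108 − 1.5×24)×12 = 864 mm²; tension to near edge: (37 − 0.5×24)×12 = 300 mm². R_n = min(0.6×450×864, 0.6×300×1296) + 1.0×450×300 = min(233.28, 233.28) + 135 = 368.28 kN. φR_n = 0.75 × 368.28 = 276.2 kN.
Tension yield (gross): A_g = 131×12 = 1572 mm². φR_n = 0.90 × 300 × 1572 = 424.4 kN.
Governing: min(545.7, 296.5, 276.2, 424.4) = 276.2 kN → block shear.

276.2 kN (block shear governs)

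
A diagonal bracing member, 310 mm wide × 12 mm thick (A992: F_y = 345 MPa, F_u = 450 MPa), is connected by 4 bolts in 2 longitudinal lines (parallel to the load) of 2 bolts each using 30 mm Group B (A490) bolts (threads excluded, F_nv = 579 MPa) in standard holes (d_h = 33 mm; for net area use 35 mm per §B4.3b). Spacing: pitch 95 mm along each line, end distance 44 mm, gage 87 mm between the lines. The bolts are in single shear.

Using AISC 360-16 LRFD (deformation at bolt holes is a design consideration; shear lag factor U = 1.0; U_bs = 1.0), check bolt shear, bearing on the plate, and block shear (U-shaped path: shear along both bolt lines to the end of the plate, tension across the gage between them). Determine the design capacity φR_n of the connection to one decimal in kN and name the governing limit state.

631.0 kN (block shear governs)

Bolt shear: A_b = π(30)²/4 = 706.86 mm². φR_n = 0.75 × 579 × 706.86 × 4 × 1 = 1227.8 kN.
Bearing (12 mm plate, F_u = 450 MPa): end bolts L_c = 44 − 33/2 = 27.5, R_n = min(1.2×27.5×12×450, 2.4×30×12×450) = 178.2 kN/bolt; interior L_c = 95 − 33 = 62, R_n = 388.8 kN/bolt. φR_n = 0.75 × (2×178.2 + 2×388.8) = 850.5 kN.
Block shear: shear path 2×[44+1×95] = 2×139 mm, A_gv = 3336, A_nv = 2×(139 − 1.5×35)×12 = 2076 mm²; tension across gage: (87 − 1×35)×12 = 624 mm². R_n = min(0.6×450×2076, 0.6×345×3336) + 1.0×450×624 = min(560.52, 690.55) + 280.8 = 841.32 kN. φR_n = 0.75 × 841.32 = 631.0 kN.
Governing: min(1227.8, 850.5, 631.0) = 631.0 kN → block shear.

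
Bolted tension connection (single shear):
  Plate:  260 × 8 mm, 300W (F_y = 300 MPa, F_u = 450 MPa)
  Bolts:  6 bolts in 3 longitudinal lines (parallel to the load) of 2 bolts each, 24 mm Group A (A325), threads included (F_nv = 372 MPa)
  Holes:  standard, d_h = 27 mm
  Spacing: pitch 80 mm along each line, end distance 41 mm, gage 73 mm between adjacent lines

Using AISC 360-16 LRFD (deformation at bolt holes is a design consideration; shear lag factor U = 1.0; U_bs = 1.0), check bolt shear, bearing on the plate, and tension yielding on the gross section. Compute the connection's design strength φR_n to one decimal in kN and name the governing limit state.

561.6 kN (gross-section yield governs)

Bolt shear: A_b = π(24)²/4 = 452.39 mm². φR_n = 0.75 × 372 × 452.39 × 6 × 1 = 757.3 kN.
Bearing (8 mm plate, F_u = 450 MPa): end bolts L_c = 41 − 27/2 = 27.5, R_n = min(1.2×27.5×8×450, 2.4×24×8×450) = 118.8 kN/bolt; interior L_c = 80 − 27 = 53, R_n = 207.36 kN/bolt. φR_n = 0.75 × (3×118.8 + 3×207.36) = 733.9 kN.
Tension yield (gross): A_g = 260×8 = 2080 mm². φR_n = 0.90 × 300 × 2080 = 561.6 kN.
Governing: min(757.3, 733.9, 561.6) = 561.6 kN → gross-section yield.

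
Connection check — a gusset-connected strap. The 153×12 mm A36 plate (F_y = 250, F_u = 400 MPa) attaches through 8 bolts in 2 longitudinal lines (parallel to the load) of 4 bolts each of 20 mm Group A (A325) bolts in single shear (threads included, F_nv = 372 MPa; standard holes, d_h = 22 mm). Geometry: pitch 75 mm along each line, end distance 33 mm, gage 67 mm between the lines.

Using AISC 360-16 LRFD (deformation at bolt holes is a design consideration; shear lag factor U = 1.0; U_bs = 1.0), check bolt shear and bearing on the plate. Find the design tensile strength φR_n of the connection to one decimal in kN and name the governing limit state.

701.2 kN (bolt shear governs)

Bolt shear: A_b = π(20)²/4 = 314.16 mm². φR_n = 0.75 × 372 × 314.16 × 8 × 1 = 701.2 kN.
Bearing (12 mm plate, F_u = 400 MPa): end bolts L_c = 33 − 22/2 = 22, R_n = min(1.2×22×12×400, 2.4×20×12×400) = 126.72 kN/bolt; interior L_c = 75 − 22 = 53, R_n = 230.4 kN/bolt. φR_n = 0.75 × (2×126.72 + 6×230.4) = 1226.9 kN.
Governing: min(701.2, 1226.9) = 701.2 kN → bolt shear.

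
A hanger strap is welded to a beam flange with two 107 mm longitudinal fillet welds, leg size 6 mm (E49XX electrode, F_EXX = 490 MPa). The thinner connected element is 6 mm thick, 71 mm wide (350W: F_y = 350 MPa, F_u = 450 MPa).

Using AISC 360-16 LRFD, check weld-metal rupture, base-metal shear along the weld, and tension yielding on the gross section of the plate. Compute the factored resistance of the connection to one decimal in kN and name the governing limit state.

134.2 kN (gross-section yield governs)

Weld metal: throat = 0.707×6 = 4.242 mm, L = 2×107 = 214 mm. φR_n = 0.75 × 0.6 × 490 × 4.242 × 214 = 200.2 kN.
Base metal shear (6 mm plate): yield φR_n = 1.0×0.6×350×6×214 = 269.6 kN; rupture φR_n = 0.75×0.6×450×6×214 = 260.0 kN; take 260.0 kN (rupture).
Tension yield (gross): A_g = 71×6 = 426 mm². φR_n = 0.90 × 350 × 426 = 134.2 kN.
Governing: min(200.2, 260.0, 134.2) = 134.2 kN → gross-section yield.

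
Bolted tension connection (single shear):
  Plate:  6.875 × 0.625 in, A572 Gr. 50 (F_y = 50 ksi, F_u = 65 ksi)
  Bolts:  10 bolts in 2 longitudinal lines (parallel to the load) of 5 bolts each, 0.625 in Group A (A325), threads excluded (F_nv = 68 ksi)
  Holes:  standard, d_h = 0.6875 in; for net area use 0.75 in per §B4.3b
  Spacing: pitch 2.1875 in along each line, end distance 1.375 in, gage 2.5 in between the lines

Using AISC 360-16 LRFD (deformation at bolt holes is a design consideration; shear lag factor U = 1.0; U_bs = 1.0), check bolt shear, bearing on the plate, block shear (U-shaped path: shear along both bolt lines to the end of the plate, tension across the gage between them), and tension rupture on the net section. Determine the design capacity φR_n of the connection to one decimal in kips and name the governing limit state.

Bolt shear: A_b = π(0.625)²/4 = 0.3068 in². φR_n = 0.75 × 68 × 0.3068 × 10 × 1 = 156.5 kips.
Bearing (0.625 in plate, F_u = 65 ksi): end bolts L_c = 1.375 − 0.6875/2 = 1.03125, R_n = min(1.2×1.03125×0.625×65, 2.4×0.625×0.625×65) = 50.273 kips/bolt; interior L_c = 2.1875 − 0.6875 = 1.5, R_n = 60.938 kips/bolt. φR_n = 0.75 × (2×50.273 + 8×60.938) = 441.0 kips.
Block shear: shear path 2×[1.375+4×2.1875] = 2×10.125 in, A_gv = 12.656, A_nv = 2×(10.125 − 4.5×0.75)×0.625 = 8.4375 in²; tension across gage: (2.5 − 1×0.75)×0.625 = 1.0938 in². R_n = min(0.6×65×8.4375, 0.6×50×12.656) + 1.0×65×1.0938 = min(329.06, 379.68) + 71.097 = 400.16 kips. φR_n = 0.75 × 400.16 = 300.1 kips.
Tension rupture (net): A_n = (6.875 − 2×0.75)×0.625 = 3.3594 in² (U = 1.0, A_e = A_n). φR_n = 0.75 × 65 × 3.3594 = 163.8 kips.
Governing: min(156.5, 441.0, 300.1, 163.8) = 156.5 kips → bolt shear.

156.5 kips (bolt shear governs)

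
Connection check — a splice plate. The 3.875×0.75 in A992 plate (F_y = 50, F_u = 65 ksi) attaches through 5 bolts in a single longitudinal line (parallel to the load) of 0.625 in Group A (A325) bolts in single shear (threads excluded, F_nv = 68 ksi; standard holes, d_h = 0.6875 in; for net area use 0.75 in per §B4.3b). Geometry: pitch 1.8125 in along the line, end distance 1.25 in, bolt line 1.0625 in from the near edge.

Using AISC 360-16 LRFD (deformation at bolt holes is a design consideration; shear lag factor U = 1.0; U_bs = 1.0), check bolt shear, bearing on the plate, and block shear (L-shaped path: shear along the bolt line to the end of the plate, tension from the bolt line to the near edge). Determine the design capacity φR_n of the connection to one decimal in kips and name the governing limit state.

Bolt shear: A_b = π(0.625)²/4 = 0.3068 in². φR_n = 0.75 × 68 × 0.3068 × 5 × 1 = 78.2 kips.
Bearing (0.75 in plate, F_u = 65 ksi): end bolts L_c = 1.25 − 0.6875/2 = 0.90625, R_n = min(1.2×0.90625×0.75×65, 2.4×0.625×0.75×65) = 53.016 kips/bolt; interior L_c = 1.8125 − 0.6875 = 1.125, R_n = 65.813 kips/bolt. φR_n = 0.75 × (1×53.016 + 4×65.813) = 237.2 kips.
Block shear: shear path 1×[1.25+4×1.8125] = 1×8.5 in, A_gv = 6.375, A_nv = 1×(8.5 − 4.5×0.75)×0.75 = 3.8438 in²; tension to near edge: (1.0625 − 0.5×0.75)×0.75 = 0.51563 in². R_n = min(0.6×65×3.8438, 0.6×50×6.375) + 1.0×65×0.51563 = min(149.91, 191.25) + 33.516 = 183.43 kips. φR_n = 0.75 × 183.43 = 137.6 kips.
Governing: min(78.2, 237.2, 137.6) = 78.2 kips → bolt shear.

78.2 kips (bolt shear governs)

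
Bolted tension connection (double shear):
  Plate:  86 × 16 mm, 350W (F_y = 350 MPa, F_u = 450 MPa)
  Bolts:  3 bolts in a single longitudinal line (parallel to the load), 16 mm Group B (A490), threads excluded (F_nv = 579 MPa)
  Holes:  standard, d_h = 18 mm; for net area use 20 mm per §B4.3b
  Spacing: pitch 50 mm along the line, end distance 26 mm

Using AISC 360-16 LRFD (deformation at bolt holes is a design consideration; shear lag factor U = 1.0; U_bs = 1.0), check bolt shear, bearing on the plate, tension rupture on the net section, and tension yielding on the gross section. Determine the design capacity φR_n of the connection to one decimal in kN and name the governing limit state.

Bolt shear: A_b = π(16)²/4 = 201.06 mm². φR_n = 0.75 × 579 × 201.06 × 3 × 2 = 523.9 kN.
Bearing (16 mm plate, F_u = 450 MPa): end bolts L_c = 26 − 18/2 = 17, R_n = min(1.2×17×16×450, 2.4×16×16×450) = 146.88 kN/bolt; interior L_c = 50 − 18 = 32, R_n = 276.48 kN/bolt. φR_n = 0.75 × (1×146.88 + 2×276.48) = 524.9 kN.
Tension rupture (net): A_n = (86 − 1×20)×16 = 1056 mm² (U = 1.0, A_e = A_n). φR_n = 0.75 × 450 × 1056 = 356.4 kN.
Tension yield (gross): A_g = 86×16 = 1376 mm². φR_n = 0.90 × 350 × 1376 = 433.4 kN.
Governing: min(523.9, 524.9, 356.4, 433.4) = 356.4 kN → net-section rupture.

356.4 kN (net-section rupture governs)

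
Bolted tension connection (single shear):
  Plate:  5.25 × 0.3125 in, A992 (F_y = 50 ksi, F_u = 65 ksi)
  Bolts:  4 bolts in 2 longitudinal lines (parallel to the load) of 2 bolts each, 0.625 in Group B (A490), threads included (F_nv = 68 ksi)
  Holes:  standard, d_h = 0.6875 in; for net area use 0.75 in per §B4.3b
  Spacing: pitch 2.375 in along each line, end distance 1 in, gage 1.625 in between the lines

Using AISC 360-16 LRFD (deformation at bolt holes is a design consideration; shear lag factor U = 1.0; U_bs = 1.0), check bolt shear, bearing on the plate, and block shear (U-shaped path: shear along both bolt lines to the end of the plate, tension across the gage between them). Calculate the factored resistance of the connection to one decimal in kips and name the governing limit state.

54.5 kips (block shear governs)

Bolt shear: A_b = π(0.625)²/4 = 0.3068 in². φR_n = 0.75 × 68 × 0.3068 × 4 × 1 = 62.6 kips.
Bearing (0.3125 in plate, F_u = 65 ksi): end bolts L_c = 1 − 0.6875/2 = 0.65625, R_n = min(1.2×0.65625×0.3125×65, 2.4×0.625×0.3125×65) = 15.996 kips/bolt; interior L_c = 2.375 − 0.6875 = 1.6875, R_n = 30.469 kips/bolt. φR_n = 0.75 × (2×15.996 + 2×30.469) = 69.7 kips.
Block shear: shear path 2×[1+1×2.375] = 2×3.375 in, A_gv = 2.1094, A_nv = 2×(3.375 − 1.5×0.75)×0.3125 = 1.4063 in²; tension across gage: (1.625 − 1×0.75)×0.3125 = 0.27344 in². R_n = min(0.6×65×1.4063, 0.6×50×2.1094) + 1.0×65×0.27344 = min(54.846, 63.282) + 17.774 = 72.62 kips. φR_n = 0.75 × 72.62 = 54.5 kips.
Governing: min(62.6, 69.7, 54.5) = 54.5 kips → block shear.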